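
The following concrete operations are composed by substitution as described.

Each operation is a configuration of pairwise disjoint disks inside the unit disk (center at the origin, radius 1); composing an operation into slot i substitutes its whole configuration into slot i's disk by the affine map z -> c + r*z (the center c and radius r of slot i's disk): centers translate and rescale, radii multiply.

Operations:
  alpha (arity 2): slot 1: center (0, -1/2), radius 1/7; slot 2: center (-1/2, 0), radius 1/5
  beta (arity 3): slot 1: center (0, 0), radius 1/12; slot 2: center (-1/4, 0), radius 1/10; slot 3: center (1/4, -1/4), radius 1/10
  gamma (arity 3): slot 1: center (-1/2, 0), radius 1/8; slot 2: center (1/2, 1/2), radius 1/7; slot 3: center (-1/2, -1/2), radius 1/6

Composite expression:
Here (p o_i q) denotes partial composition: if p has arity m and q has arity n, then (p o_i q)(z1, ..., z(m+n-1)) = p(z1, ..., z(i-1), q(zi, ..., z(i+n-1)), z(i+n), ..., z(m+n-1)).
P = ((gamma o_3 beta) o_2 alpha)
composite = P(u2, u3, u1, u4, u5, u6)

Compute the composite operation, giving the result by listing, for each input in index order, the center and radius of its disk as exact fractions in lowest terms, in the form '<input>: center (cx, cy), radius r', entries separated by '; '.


u1: center (3/7, 1/2), radius 1/35; u2: center (-1/2, 0), radius 1/8; u3: center (1/2, 3/7), radius 1/49; u4: center (-1/2, -1/2), radius 1/72; u5: center (-13/24, -1/2), radius 1/60; u6: center (-11/24, -13/24), radius 1/60


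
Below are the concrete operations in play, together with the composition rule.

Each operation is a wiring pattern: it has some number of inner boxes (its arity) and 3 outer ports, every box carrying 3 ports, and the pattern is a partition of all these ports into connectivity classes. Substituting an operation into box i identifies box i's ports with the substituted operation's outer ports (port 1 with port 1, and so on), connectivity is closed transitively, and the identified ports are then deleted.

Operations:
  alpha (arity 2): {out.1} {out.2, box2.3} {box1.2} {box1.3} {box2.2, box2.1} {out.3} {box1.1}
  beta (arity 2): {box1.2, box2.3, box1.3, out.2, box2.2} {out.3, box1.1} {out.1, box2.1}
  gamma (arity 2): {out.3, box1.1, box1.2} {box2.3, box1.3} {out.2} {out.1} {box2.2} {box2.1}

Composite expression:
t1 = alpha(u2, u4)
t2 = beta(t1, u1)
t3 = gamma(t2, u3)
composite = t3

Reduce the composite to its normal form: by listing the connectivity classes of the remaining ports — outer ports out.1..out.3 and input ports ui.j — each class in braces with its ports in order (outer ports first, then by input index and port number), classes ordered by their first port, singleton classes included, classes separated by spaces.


{out.1} {out.2} {out.3, u1.1, u1.2, u1.3, u4.3} {u2.1} {u2.2} {u2.3} {u3.1} {u3.2} {u3.3} {u4.1, u4.2}

Treat the ports identified at gamma as solder joints: merge, then drop.
alpha over (u2, u4) gives {out.1} {out.2, u4.3} {out.3} {u2.1} {u2.2} {u2.3} {u4.1, u4.2}, out.j being that stage's outer ports
beta over (u2, u4, u1) gives {out.1, u1.1} {out.2, u1.2, u1.3, u4.3} {out.3} {u2.1} {u2.2} {u2.3} {u4.1, u4.2}, out.j being that stage's outer ports
gamma over (u2, u4, u1, u3) gives {out.1} {out.2} {out.3, u1.1, u1.2, u1.3, u4.3} {u2.1} {u2.2} {u2.3} {u3.1} {u3.2} {u3.3} {u4.1, u4.2}, out.j being that stage's outer ports


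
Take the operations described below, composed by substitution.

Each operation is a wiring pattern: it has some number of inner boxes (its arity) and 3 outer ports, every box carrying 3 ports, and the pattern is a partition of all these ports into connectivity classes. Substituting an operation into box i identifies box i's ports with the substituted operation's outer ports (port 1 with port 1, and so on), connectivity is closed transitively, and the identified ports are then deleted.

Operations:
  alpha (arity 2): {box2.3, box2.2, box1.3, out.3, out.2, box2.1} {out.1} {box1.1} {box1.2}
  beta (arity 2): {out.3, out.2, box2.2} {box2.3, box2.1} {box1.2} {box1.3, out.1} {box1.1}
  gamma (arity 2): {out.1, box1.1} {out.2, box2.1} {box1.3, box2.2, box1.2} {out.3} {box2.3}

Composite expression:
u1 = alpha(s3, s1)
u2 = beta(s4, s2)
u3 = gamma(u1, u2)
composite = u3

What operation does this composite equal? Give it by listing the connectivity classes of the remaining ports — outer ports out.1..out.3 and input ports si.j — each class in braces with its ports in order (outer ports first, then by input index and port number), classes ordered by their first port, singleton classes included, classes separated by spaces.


{out.1} {out.2, s4.3} {out.3} {s1.1, s1.2, s1.3, s2.2, s3.3} {s2.1, s2.3} {s3.1} {s3.2} {s4.1} {s4.2}

Connectivity passes through glued gamma-boundaries; trace each wire chain.
stage alpha: inputs (s3, s1), connectivity {out.1} {out.2, out.3, s1.1, s1.2, s1.3, s3.3} {s3.1} {s3.2}, out.j its boundary
stage beta: inputs (s4, s2), connectivity {out.1, s4.3} {out.2, out.3, s2.2} {s2.1, s2.3} {s4.1} {s4.2}, out.j its boundary
stage gamma: inputs (s3, s1, s4, s2), connectivity {out.1} {out.2, s4.3} {out.3} {s1.1, s1.2, s1.3, s2.2, s3.3} {s2.1, s2.3} {s3.1} {s3.2} {s4.1} {s4.2}, out.j its boundary


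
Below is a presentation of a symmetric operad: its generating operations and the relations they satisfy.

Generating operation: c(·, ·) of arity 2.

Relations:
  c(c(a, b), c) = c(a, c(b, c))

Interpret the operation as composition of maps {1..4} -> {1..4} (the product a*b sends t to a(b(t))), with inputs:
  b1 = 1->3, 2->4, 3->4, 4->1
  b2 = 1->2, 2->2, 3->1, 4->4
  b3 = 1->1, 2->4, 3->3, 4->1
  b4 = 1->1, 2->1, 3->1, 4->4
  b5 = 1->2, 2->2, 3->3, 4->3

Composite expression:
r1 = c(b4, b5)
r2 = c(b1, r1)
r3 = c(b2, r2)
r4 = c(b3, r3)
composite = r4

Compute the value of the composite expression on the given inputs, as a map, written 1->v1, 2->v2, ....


1->1, 2->1, 3->1, 4->1

c(b4, b5) = 1->1, 2->1, 3->1, 4->1
c(b1, c(b4, b5)) = 1->3, 2->3, 3->3, 4->3
c(b2, c(b1, c(b4, b5))) = 1->1, 2->1, 3->1, 4->1
c(b3, c(b2, c(b1, c(b4, b5)))) = 1->1, 2->1, 3->1, 4->1


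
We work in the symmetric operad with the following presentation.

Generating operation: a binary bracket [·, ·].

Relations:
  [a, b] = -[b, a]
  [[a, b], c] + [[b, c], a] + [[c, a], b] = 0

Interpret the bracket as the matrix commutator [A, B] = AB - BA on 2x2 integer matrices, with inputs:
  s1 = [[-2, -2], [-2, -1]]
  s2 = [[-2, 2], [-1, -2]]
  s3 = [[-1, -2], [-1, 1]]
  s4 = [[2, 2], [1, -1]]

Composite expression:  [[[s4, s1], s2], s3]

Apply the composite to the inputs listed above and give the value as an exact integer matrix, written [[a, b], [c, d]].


[[0, 8], [-4, 0]]

[s4, s1] = [[-2, -4], [5, 2]]
[[s4, s1], s2] = [[-6, -8], [-4, 6]]
[[[s4, s1], s2], s3] = [[0, 8], [-4, 0]]


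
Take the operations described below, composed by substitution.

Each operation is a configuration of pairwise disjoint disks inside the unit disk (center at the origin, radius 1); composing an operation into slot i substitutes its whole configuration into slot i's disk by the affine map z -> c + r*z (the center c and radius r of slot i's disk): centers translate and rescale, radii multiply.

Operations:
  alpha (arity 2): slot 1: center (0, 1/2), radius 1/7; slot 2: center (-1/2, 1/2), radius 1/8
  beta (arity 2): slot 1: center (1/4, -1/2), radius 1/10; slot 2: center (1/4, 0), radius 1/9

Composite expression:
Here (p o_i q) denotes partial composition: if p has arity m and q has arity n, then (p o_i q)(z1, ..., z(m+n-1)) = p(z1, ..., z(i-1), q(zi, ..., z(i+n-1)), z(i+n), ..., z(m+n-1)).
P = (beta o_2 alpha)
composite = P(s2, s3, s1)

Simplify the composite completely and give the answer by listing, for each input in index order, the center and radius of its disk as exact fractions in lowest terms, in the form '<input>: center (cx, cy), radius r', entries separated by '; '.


s1: center (7/36, 1/18), radius 1/72; s2: center (1/4, -1/2), radius 1/10; s3: center (1/4, 1/18), radius 1/63

Only the slot chain above each s matters under beta; compose those maps.
s2 passes through 1 substitution, ending at center (1/4, -1/2), radius 1/10
s3 passes through 2 substitutions, ending at center (1/4, 1/18), radius 1/63
s1 passes through 2 substitutions, ending at center (7/36, 1/18), radius 1/72


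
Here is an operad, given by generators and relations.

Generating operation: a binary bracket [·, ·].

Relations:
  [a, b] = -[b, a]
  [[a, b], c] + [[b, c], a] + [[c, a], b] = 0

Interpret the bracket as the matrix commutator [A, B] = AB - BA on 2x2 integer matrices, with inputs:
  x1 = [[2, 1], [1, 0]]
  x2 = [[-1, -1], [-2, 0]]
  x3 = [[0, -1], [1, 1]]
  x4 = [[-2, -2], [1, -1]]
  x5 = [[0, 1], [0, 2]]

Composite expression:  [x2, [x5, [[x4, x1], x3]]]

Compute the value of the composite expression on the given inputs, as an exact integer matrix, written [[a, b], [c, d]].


[[-66, 36], [-6, 66]]

[x4, x1] = [[-3, 3], [3, 3]]
[[x4, x1], x3] = [[6, 9], [3, -6]]
[x5, [[x4, x1], x3]] = [[3, -30], [6, -3]]
[x2, [x5, [[x4, x1], x3]]] = [[-66, 36], [-6, 66]]


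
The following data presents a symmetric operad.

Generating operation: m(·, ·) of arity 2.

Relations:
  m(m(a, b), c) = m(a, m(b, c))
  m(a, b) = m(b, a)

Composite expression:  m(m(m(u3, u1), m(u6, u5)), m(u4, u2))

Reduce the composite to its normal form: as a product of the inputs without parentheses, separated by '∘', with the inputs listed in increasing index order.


u1 ∘ u2 ∘ u3 ∘ u4 ∘ u5 ∘ u6

Key point: m commutes, so take the u-inputs in any fixed order.
m(u3, u1) linearizes to u3 ∘ u1
m(u6, u5) linearizes to u6 ∘ u5
m(m(u3, u1), m(u6, u5)) linearizes to u3 ∘ u1 ∘ u6 ∘ u5
m(u4, u2) linearizes to u4 ∘ u2
m(m(m(u3, u1), m(u6, u5)), m(u4, u2)) linearizes to u3 ∘ u1 ∘ u6 ∘ u5 ∘ u4 ∘ u2
rearranged into index order: u1 ∘ u2 ∘ u3 ∘ u4 ∘ u5 ∘ u6


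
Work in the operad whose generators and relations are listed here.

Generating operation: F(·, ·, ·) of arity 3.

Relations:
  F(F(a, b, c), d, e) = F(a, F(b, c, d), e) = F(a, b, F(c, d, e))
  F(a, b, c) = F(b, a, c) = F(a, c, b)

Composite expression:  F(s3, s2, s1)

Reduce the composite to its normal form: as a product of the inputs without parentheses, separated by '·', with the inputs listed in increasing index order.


Both nesting and order wash out for F; what remains is which s's occur.
F(s3, s2, s1) reduces to s3 · s2 · s1
sorting the factors by input index: s1 · s2 · s3

s1 · s2 · s3


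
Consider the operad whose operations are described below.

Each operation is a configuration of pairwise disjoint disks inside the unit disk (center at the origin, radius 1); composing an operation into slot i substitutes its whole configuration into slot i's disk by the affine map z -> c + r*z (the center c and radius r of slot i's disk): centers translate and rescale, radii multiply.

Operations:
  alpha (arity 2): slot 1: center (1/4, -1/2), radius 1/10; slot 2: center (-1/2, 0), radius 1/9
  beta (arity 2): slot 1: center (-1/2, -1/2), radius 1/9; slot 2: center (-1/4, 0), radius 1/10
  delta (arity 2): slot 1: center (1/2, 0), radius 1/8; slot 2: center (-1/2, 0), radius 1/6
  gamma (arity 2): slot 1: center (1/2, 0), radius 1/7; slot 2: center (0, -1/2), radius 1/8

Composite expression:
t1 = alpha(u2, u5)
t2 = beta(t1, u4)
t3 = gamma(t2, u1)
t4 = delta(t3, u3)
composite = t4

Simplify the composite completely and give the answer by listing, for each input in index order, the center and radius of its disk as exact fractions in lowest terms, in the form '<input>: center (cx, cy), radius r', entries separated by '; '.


u1: center (1/2, -1/16), radius 1/64; u2: center (1117/2016, -5/504), radius 1/5040; u3: center (-1/2, 0), radius 1/6; u4: center (125/224, 0), radius 1/560; u5: center (557/1008, -1/112), radius 1/4536

Affine substitution under delta: radii multiply and u-centers shift.
input u2: composing its 4 substitution steps yields center (1117/2016, -5/504), radius 1/5040
input u5: composing its 4 substitution steps yields center (557/1008, -1/112), radius 1/4536
input u4: composing its 3 substitution steps yields center (125/224, 0), radius 1/560
input u1: composing its 2 substitution steps yields center (1/2, -1/16), radius 1/64
input u3: composing its 1 substitution step yields center (-1/2, 0), radius 1/6


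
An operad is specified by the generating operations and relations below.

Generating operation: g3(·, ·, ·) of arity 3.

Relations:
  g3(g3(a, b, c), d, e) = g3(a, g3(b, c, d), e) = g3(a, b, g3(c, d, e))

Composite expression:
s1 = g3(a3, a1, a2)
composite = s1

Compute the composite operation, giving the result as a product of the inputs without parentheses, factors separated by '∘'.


a3 ∘ a1 ∘ a2

Under associativity of g3, the answer is the a's in reading order.
g3(a3, a1, a2) linearizes to a3 ∘ a1 ∘ a2


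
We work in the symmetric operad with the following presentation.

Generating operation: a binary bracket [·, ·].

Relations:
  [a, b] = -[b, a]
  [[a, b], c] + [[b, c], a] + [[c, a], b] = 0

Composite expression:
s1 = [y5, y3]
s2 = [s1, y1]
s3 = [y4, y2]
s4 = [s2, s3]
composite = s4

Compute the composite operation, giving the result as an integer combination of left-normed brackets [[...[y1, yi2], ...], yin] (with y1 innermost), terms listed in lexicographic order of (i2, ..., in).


-[[[[y1, y3], y5], y2], y4] + [[[[y1, y3], y5], y4], y2] + [[[[y1, y5], y3], y2], y4] - [[[[y1, y5], y3], y4], y2]


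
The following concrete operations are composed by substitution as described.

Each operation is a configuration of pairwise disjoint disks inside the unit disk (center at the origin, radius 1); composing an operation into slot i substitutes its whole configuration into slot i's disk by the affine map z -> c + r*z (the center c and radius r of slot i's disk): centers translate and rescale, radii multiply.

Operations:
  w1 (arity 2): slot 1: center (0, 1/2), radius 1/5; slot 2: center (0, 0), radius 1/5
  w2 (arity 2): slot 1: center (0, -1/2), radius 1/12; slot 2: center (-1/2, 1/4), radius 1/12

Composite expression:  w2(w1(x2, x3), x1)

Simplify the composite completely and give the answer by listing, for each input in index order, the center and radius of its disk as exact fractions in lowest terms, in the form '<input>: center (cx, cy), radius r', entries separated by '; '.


Below w2, radii multiply path by path; the x-disk centers shift.
for x2, the 2-step affine chain lands on center (0, -11/24), radius 1/60
for x3, the 2-step affine chain lands on center (0, -1/2), radius 1/60
for x1, the 1-step affine chain lands on center (-1/2, 1/4), radius 1/12

x1: center (-1/2, 1/4), radius 1/12; x2: center (0, -11/24), radius 1/60; x3: center (0, -1/2), radius 1/60


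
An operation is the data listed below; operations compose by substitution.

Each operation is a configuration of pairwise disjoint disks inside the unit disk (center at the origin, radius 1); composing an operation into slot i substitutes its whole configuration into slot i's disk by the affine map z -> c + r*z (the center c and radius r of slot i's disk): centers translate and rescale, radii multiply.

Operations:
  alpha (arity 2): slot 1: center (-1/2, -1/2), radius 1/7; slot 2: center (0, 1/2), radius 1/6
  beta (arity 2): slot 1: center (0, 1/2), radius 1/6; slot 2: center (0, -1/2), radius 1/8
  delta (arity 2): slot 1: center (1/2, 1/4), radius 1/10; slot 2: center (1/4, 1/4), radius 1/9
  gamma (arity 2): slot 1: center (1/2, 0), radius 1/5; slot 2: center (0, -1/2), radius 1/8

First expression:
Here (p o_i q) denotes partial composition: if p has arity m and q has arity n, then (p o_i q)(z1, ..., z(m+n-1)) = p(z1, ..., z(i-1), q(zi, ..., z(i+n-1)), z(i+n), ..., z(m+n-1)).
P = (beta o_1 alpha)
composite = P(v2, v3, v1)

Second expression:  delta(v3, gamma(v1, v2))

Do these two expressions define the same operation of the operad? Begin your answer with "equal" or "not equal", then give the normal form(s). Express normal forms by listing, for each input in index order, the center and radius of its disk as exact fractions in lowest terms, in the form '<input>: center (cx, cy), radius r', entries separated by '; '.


not equal; first: v1: center (0, -1/2), radius 1/8; v2: center (-1/12, 5/12), radius 1/42; v3: center (0, 7/12), radius 1/36; second: v1: center (11/36, 1/4), radius 1/45; v2: center (1/4, 7/36), radius 1/72; v3: center (1/2, 1/4), radius 1/10

Reducing the first expression gives v1: center (0, -1/2), radius 1/8; v2: center (-1/12, 5/12), radius 1/42; v3: center (0, 7/12), radius 1/36
Reducing the second expression gives v1: center (11/36, 1/4), radius 1/45; v2: center (1/4, 7/36), radius 1/72; v3: center (1/2, 1/4), radius 1/10
The forms do not match — not equal.


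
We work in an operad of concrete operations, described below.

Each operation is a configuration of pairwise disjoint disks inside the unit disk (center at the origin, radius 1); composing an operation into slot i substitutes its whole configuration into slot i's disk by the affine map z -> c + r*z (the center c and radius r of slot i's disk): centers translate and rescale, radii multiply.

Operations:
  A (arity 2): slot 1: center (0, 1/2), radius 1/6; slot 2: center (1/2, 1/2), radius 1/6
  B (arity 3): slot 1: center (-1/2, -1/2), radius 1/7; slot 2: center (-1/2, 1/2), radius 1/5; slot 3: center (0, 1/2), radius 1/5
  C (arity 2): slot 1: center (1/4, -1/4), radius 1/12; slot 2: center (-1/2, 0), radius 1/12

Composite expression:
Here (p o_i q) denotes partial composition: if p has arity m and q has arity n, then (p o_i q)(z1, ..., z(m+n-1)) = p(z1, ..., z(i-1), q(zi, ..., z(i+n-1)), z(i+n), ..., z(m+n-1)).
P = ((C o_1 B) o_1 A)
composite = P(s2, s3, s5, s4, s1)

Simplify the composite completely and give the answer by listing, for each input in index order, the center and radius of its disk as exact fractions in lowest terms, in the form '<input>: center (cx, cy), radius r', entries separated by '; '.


s1: center (-1/2, 0), radius 1/12; s2: center (5/24, -2/7), radius 1/504; s3: center (3/14, -2/7), radius 1/504; s4: center (1/4, -5/24), radius 1/60; s5: center (5/24, -5/24), radius 1/60


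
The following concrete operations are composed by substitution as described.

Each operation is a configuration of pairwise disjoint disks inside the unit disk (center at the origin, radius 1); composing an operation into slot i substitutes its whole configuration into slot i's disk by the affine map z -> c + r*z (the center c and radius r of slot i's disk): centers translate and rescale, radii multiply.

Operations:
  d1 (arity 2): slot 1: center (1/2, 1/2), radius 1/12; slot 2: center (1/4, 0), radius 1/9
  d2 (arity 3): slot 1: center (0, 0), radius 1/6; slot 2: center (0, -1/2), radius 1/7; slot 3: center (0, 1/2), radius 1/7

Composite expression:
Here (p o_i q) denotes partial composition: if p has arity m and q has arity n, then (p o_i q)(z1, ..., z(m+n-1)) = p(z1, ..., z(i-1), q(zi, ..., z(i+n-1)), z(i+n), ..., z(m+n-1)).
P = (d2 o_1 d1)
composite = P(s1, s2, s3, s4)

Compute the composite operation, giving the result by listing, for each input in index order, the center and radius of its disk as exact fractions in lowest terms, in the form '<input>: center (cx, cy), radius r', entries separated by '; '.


Below d2, radii multiply path by path; the s-disk centers shift.
for s1, the 2-step affine chain lands on center (1/12, 1/12), radius 1/72
for s2, the 2-step affine chain lands on center (1/24, 0), radius 1/54
for s3, the 1-step affine chain lands on center (0, -1/2), radius 1/7
for s4, the 1-step affine chain lands on center (0, 1/2), radius 1/7

s1: center (1/12, 1/12), radius 1/72; s2: center (1/24, 0), radius 1/54; s3: center (0, -1/2), radius 1/7; s4: center (0, 1/2), radius 1/7


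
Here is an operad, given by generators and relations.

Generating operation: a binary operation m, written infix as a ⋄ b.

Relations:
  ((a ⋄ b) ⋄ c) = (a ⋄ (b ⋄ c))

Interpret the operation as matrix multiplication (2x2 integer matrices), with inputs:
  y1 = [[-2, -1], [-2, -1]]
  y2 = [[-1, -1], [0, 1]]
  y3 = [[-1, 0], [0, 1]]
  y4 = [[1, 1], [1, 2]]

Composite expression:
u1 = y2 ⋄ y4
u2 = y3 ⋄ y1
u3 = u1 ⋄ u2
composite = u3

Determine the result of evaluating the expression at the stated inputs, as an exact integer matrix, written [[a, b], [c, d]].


[[2, 1], [-2, -1]]


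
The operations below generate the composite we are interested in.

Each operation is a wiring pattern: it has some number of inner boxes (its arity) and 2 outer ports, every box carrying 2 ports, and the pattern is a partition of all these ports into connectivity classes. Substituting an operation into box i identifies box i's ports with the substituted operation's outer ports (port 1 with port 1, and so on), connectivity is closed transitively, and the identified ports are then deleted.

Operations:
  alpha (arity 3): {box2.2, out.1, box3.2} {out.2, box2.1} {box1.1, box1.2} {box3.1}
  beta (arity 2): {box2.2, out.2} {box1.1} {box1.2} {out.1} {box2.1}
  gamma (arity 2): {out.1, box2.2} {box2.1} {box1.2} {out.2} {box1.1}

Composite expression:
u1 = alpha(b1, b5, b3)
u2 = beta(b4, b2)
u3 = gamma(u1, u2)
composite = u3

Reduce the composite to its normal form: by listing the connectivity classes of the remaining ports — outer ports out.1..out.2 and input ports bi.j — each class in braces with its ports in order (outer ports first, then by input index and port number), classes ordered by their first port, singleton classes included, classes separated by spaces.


{out.1, b2.2} {out.2} {b1.1, b1.2} {b2.1} {b3.1} {b3.2, b5.2} {b4.1} {b4.2} {b5.1}

Two ports join when wires chain via gamma-identified ports.
stage alpha: inputs (b1, b5, b3), connectivity {out.1, b3.2, b5.2} {out.2, b5.1} {b1.1, b1.2} {b3.1}, out.j its boundary
stage beta: inputs (b4, b2), connectivity {out.1} {out.2, b2.2} {b2.1} {b4.1} {b4.2}, out.j its boundary
stage gamma: inputs (b1, b5, b3, b4, b2), connectivity {out.1, b2.2} {out.2} {b1.1, b1.2} {b2.1} {b3.1} {b3.2, b5.2} {b4.1} {b4.2} {b5.1}, out.j its boundary


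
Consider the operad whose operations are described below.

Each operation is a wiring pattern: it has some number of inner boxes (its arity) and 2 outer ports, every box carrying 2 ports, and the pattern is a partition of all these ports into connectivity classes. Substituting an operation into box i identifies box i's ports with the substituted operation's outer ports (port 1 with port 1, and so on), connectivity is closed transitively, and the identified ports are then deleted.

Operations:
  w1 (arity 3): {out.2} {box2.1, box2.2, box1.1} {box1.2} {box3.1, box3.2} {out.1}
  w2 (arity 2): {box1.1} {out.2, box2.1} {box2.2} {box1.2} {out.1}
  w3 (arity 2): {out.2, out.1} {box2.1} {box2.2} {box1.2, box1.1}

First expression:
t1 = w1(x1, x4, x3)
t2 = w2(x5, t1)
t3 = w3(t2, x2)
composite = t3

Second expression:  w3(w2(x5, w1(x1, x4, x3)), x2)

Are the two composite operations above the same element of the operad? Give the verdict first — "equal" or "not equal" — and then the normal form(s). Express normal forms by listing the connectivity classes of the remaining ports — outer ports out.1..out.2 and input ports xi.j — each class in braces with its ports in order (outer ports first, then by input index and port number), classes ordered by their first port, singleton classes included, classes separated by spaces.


equal; the common form is {out.1, out.2} {x1.1, x4.1, x4.2} {x1.2} {x2.1} {x2.2} {x3.1, x3.2} {x5.1} {x5.2}

Reducing the first expression gives {out.1, out.2} {x1.1, x4.1, x4.2} {x1.2} {x2.1} {x2.2} {x3.1, x3.2} {x5.1} {x5.2}
Reducing the second expression gives {out.1, out.2} {x1.1, x4.1, x4.2} {x1.2} {x2.1} {x2.2} {x3.1, x3.2} {x5.1} {x5.2}
Identical normal forms: equal.


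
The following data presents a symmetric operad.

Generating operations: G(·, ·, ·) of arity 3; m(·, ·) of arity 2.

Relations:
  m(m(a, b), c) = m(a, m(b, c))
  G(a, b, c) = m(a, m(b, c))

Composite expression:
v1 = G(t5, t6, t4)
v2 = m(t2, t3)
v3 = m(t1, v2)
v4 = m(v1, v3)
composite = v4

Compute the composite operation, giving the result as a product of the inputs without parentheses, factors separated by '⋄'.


t5 ⋄ t6 ⋄ t4 ⋄ t1 ⋄ t2 ⋄ t3


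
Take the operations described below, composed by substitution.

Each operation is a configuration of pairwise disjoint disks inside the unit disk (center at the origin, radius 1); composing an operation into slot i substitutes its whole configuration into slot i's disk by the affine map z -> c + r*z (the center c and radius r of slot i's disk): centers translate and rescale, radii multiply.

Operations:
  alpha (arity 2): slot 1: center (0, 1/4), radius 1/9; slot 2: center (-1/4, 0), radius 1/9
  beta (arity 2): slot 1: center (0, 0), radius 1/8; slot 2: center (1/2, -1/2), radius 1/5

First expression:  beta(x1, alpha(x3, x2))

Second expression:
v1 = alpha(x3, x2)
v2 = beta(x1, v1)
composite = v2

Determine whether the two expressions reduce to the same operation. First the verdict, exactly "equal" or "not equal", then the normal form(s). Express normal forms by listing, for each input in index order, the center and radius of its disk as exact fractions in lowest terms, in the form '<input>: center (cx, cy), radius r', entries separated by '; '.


Normal form of the first expression: x1: center (0, 0), radius 1/8; x2: center (9/20, -1/2), radius 1/45; x3: center (1/2, -9/20), radius 1/45
Normal form of the second expression: x1: center (0, 0), radius 1/8; x2: center (9/20, -1/2), radius 1/45; x3: center (1/2, -9/20), radius 1/45
The forms coincide; equal.

equal; the common form is x1: center (0, 0), radius 1/8; x2: center (9/20, -1/2), radius 1/45; x3: center (1/2, -9/20), radius 1/45


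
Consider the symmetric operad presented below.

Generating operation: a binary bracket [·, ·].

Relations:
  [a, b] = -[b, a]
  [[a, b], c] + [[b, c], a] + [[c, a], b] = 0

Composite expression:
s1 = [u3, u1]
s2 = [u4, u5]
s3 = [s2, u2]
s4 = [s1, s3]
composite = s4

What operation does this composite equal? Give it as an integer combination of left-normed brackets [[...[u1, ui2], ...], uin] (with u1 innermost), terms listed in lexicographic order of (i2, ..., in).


[[[[u1, u3], u2], u4], u5] - [[[[u1, u3], u2], u5], u4] - [[[[u1, u3], u4], u5], u2] + [[[[u1, u3], u5], u4], u2]

Left-normed coefficients sit on the u1-initial expansion words.
Composite bracket: [[u3, u1], [[u4, u5], u2]]
Each bracket splits as ab - ba, giving 16 signed words (2^4 = 16).
Coefficients come from the u1-initial words:
  from u1u3u2u4u5, sign +1: term +[[[[u1, u3], u2], u4], u5]
  from u1u3u2u5u4, sign -1: term -[[[[u1, u3], u2], u5], u4]
  from u1u3u4u5u2, sign -1: term -[[[[u1, u3], u4], u5], u2]
  from u1u3u5u4u2, sign +1: term +[[[[u1, u3], u5], u4], u2]


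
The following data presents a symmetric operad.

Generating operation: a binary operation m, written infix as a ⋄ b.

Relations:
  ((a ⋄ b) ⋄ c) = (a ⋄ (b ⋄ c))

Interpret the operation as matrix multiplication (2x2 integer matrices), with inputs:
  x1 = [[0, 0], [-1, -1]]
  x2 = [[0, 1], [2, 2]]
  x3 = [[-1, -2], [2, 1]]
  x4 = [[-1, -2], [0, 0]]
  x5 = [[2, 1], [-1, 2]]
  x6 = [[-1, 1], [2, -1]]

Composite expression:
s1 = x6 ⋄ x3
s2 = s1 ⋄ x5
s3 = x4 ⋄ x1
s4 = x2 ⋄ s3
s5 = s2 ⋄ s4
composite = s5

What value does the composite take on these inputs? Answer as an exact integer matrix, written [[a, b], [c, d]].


[[36, 36], [-56, -56]]

(x6 ⋄ x3) = [[3, 3], [-4, -5]]
((x6 ⋄ x3) ⋄ x5) = [[3, 9], [-3, -14]]
(x4 ⋄ x1) = [[2, 2], [0, 0]]
(x2 ⋄ (x4 ⋄ x1)) = [[0, 0], [4, 4]]
(((x6 ⋄ x3) ⋄ x5) ⋄ (x2 ⋄ (x4 ⋄ x1))) = [[36, 36], [-56, -56]]


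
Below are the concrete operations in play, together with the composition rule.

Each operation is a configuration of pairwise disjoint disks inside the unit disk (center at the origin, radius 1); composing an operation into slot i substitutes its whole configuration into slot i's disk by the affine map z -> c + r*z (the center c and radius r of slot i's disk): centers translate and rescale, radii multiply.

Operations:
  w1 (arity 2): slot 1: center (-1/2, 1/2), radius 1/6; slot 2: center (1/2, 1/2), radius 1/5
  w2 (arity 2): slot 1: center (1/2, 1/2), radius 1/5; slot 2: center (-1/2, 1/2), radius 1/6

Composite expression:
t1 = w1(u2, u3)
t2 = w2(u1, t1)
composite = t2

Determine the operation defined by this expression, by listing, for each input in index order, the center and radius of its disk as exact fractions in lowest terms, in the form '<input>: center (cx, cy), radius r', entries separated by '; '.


u1: center (1/2, 1/2), radius 1/5; u2: center (-7/12, 7/12), radius 1/36; u3: center (-5/12, 7/12), radius 1/30

Affine substitution under w2: radii multiply and u-centers shift.
input u1: applying the 1 nested substitution gives center (1/2, 1/2), radius 1/5
input u2: applying the 2 nested substitutions gives center (-7/12, 7/12), radius 1/36
input u3: applying the 2 nested substitutions gives center (-5/12, 7/12), radius 1/30


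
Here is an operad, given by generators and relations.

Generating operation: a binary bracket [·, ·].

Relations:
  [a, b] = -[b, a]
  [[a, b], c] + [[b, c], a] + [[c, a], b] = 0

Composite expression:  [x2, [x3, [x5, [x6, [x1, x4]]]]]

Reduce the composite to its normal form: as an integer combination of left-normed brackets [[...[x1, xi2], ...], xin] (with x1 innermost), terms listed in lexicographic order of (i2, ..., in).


In the tensor algebra, words opening x1 carry the x1-anchored form.
Composite bracket: [x2, [x3, [x5, [x6, [x1, x4]]]]]
Under [a, b] = ab - ba we get 32 signed associative words (2^5 = 32).
Collect the words opening with x1:
  sign of x1x4x6x5x3x2 is +1, so it contributes +[[[[[x1, x4], x6], x5], x3], x2]

[[[[[x1, x4], x6], x5], x3], x2]


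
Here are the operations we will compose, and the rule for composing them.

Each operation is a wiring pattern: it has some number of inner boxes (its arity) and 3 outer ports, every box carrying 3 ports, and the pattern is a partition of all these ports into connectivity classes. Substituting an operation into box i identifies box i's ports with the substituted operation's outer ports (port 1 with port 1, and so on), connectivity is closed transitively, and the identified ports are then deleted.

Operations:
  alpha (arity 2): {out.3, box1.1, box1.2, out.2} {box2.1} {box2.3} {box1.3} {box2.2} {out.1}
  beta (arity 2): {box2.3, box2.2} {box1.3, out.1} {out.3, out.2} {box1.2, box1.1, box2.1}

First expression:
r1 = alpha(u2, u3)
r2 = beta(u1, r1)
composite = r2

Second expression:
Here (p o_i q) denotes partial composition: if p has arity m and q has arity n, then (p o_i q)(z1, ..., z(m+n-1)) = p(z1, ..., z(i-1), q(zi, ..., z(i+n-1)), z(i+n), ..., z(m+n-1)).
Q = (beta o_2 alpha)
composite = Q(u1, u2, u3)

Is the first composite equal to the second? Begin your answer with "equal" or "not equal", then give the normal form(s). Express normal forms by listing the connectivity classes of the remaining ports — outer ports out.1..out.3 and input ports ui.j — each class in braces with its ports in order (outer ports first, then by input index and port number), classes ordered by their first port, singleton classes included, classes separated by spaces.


equal — both sides give {out.1, u1.3} {out.2, out.3} {u1.1, u1.2} {u2.1, u2.2} {u2.3} {u3.1} {u3.2} {u3.3}

The first expression, normalized: {out.1, u1.3} {out.2, out.3} {u1.1, u1.2} {u2.1, u2.2} {u2.3} {u3.1} {u3.2} {u3.3}
The second expression, normalized: {out.1, u1.3} {out.2, out.3} {u1.1, u1.2} {u2.1, u2.2} {u2.3} {u3.1} {u3.2} {u3.3}
The forms coincide; equal.


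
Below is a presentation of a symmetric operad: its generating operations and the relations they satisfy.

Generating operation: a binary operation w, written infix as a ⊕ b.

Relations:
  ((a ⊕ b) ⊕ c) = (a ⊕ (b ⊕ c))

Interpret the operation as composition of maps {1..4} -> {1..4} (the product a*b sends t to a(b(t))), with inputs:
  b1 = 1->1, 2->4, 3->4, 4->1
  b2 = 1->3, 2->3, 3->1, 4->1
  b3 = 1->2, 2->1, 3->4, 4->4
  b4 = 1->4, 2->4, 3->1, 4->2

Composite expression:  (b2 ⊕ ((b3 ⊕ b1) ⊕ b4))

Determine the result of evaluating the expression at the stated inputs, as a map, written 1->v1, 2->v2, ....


1->3, 2->3, 3->3, 4->1

(b3 ⊕ b1) = 1->2, 2->4, 3->4, 4->2
((b3 ⊕ b1) ⊕ b4) = 1->2, 2->2, 3->2, 4->4
(b2 ⊕ ((b3 ⊕ b1) ⊕ b4)) = 1->3, 2->3, 3->3, 4->1


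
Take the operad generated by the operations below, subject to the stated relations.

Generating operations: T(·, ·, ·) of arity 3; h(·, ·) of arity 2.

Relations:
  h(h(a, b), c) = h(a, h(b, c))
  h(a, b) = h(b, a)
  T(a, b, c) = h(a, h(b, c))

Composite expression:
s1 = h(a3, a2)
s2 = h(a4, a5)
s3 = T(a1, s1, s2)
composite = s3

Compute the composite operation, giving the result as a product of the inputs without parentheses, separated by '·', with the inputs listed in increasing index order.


a1 · a2 · a3 · a4 · a5

Both nesting and order wash out for T; what remains is which a's occur.
h(a3, a2) reduces to a3 · a2
h(a4, a5) reduces to a4 · a5
T(a1, h(a3, a2), h(a4, a5)) reduces to a1 · a3 · a2 · a4 · a5
putting the inputs in ascending order: a1 · a2 · a3 · a4 · a5


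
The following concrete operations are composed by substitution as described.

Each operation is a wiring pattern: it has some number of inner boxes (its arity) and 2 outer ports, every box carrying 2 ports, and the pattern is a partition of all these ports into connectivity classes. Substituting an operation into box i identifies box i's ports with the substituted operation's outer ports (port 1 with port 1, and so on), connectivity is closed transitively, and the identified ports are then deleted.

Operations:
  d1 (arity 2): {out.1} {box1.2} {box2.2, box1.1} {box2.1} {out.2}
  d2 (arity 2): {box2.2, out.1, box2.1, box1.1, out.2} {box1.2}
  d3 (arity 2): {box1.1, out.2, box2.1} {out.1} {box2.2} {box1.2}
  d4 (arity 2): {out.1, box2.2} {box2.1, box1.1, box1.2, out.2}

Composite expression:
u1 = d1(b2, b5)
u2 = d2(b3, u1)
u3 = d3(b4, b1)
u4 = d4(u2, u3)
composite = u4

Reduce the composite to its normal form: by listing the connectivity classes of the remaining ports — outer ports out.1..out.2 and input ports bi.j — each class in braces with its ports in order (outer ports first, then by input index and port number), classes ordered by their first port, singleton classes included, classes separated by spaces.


Two ports join when wires chain via d4-identified ports.
composing d1 on (b2, b5), with out.j its own outer ports: {out.1} {out.2} {b2.1, b5.2} {b2.2} {b5.1}
composing d2 on (b3, b2, b5), with out.j its own outer ports: {out.1, out.2, b3.1} {b2.1, b5.2} {b2.2} {b3.2} {b5.1}
composing d3 on (b4, b1), with out.j its own outer ports: {out.1} {out.2, b1.1, b4.1} {b1.2} {b4.2}
composing d4 on (b3, b2, b5, b4, b1), with out.j its own outer ports: {out.1, b1.1, b4.1} {out.2, b3.1} {b1.2} {b2.1, b5.2} {b2.2} {b3.2} {b4.2} {b5.1}

{out.1, b1.1, b4.1} {out.2, b3.1} {b1.2} {b2.1, b5.2} {b2.2} {b3.2} {b4.2} {b5.1}


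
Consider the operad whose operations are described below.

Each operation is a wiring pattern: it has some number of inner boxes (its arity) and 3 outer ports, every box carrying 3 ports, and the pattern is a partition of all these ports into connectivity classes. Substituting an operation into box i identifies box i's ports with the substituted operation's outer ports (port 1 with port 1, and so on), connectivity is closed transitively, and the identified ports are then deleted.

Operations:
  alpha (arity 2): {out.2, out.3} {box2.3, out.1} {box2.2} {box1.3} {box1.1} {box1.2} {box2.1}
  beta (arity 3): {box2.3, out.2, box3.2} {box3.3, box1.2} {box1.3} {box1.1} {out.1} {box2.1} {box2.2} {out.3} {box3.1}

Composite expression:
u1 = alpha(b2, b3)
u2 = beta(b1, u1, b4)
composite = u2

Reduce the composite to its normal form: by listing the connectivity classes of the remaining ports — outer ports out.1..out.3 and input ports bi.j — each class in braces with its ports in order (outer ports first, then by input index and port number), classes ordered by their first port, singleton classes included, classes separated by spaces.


{out.1} {out.2, b4.2} {out.3} {b1.1} {b1.2, b4.3} {b1.3} {b2.1} {b2.2} {b2.3} {b3.1} {b3.2} {b3.3} {b4.1}

After gluing at beta, chains via deleted ports link the b-ports.
the subtree at alpha composes to {out.1, b3.3} {out.2, out.3} {b2.1} {b2.2} {b2.3} {b3.1} {b3.2} on (b2, b3); out.j = own outer ports
the subtree at beta composes to {out.1} {out.2, b4.2} {out.3} {b1.1} {b1.2, b4.3} {b1.3} {b2.1} {b2.2} {b2.3} {b3.1} {b3.2} {b3.3} {b4.1} on (b1, b2, b3, b4); out.j = own outer ports


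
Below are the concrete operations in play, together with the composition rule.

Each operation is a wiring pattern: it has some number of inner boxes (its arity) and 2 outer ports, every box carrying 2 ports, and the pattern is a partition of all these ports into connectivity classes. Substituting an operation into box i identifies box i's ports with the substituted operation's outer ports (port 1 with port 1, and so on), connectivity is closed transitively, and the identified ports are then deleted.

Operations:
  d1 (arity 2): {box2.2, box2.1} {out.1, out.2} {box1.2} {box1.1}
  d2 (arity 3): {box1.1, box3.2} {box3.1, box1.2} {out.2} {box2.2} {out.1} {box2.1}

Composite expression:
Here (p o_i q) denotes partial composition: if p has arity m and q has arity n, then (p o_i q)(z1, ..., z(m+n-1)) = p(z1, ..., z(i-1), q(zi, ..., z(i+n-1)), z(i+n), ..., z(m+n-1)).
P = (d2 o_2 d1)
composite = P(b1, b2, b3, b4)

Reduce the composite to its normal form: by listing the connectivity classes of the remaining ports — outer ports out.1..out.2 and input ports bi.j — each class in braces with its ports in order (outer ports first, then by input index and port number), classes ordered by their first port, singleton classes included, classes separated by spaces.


{out.1} {out.2} {b1.1, b4.2} {b1.2, b4.1} {b2.1} {b2.2} {b3.1, b3.2}

Substituting into d2 glues patterns; closure does the rest.
stage d1: inputs (b2, b3), connectivity {out.1, out.2} {b2.1} {b2.2} {b3.1, b3.2}, out.j its boundary
stage d2: inputs (b1, b2, b3, b4), connectivity {out.1} {out.2} {b1.1, b4.2} {b1.2, b4.1} {b2.1} {b2.2} {b3.1, b3.2}, out.j its boundary


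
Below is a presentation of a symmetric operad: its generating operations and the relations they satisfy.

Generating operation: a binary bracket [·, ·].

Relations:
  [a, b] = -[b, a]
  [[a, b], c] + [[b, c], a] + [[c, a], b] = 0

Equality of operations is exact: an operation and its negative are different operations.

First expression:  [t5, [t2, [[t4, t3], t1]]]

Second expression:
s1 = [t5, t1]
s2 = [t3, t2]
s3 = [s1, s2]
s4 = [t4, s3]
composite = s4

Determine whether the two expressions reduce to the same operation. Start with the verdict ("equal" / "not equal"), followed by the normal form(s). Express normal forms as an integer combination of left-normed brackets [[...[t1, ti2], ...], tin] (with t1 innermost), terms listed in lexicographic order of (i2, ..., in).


The first expression, normalized: [[[[t1, t3], t4], t2], t5] - [[[[t1, t4], t3], t2], t5]
The second expression, normalized: -[[[[t1, t5], t2], t3], t4] + [[[[t1, t5], t3], t2], t4]
No match — not equal.

not equal — first [[[[t1, t3], t4], t2], t5] - [[[[t1, t4], t3], t2], t5], second -[[[[t1, t5], t2], t3], t4] + [[[[t1, t5], t3], t2], t4]


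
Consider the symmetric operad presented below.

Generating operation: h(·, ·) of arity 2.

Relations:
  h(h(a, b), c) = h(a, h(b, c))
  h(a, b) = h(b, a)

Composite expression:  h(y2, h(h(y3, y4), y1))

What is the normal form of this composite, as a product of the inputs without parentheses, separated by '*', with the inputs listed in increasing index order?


y1 * y2 * y3 * y4

Shape and order are irrelevant to h; the y-input set decides.
h(y3, y4) reduces to y3 * y4
h(h(y3, y4), y1) reduces to y3 * y4 * y1
h(y2, h(h(y3, y4), y1)) reduces to y2 * y3 * y4 * y1
commutativity sorts the factors: y1 * y2 * y3 * y4


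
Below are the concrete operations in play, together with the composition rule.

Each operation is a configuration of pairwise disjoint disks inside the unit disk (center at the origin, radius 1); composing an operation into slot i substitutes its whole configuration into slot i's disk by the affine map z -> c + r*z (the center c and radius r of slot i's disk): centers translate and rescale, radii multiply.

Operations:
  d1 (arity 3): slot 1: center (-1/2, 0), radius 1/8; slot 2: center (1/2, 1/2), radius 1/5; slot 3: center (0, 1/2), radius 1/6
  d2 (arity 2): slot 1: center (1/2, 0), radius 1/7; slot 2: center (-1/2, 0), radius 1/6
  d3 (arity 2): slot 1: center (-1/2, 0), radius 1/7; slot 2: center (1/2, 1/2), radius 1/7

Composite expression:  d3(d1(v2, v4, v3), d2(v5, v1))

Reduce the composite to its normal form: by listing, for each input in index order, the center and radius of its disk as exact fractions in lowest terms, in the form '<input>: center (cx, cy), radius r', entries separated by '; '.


v1: center (3/7, 1/2), radius 1/42; v2: center (-4/7, 0), radius 1/56; v3: center (-1/2, 1/14), radius 1/42; v4: center (-3/7, 1/14), radius 1/35; v5: center (4/7, 1/2), radius 1/49

Each v-disk chains the slot maps above it in d3; radii multiply.
v2: after 2 affine steps, its disk has center (-4/7, 0), radius 1/56
v4: after 2 affine steps, its disk has center (-3/7, 1/14), radius 1/35
v3: after 2 affine steps, its disk has center (-1/2, 1/14), radius 1/42
v5: after 2 affine steps, its disk has center (4/7, 1/2), radius 1/49
v1: after 2 affine steps, its disk has center (3/7, 1/2), radius 1/42
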